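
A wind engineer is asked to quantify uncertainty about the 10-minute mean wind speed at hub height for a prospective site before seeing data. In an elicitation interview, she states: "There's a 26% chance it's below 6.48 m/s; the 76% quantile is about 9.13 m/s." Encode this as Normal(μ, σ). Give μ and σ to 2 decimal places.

The p-quantile of Normal(μ,σ) is μ + z_p·σ, with z_{0.26} = -0.6433 and z_{0.76} = 0.7063.
Eliminate σ: μ = (z₂·x₁ − z₁·x₂)/(z₂ − z₁) = (0.7063·6.48 − (-0.6433)·9.13)/1.35 = 7.74.
Then σ = (x₂ − x₁)/(z₂ − z₁) = (9.13 − 6.48)/1.35 = 1.96.

μ = 7.74, σ = 1.96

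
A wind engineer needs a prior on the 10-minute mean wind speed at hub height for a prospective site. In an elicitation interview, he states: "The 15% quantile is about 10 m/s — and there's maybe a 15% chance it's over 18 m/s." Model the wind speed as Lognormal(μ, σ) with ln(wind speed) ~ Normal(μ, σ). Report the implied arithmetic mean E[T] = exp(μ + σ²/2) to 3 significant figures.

If T ~ Lognormal(μ,σ) then ln T ~ Normal(μ,σ), so the p-quantile of ln T is μ + z_p·σ.
ln(10) = 2.303 and ln(18) = 2.89; z_{0.15} = -1.036, z_{0.85} = 1.036.
σ = (2.89 − 2.303)/(1.036 − (-1.036)) = 0.284.
μ = 2.303 − (-1.036)·0.284 = 2.596.
E[T] = exp(μ + σ²/2) = exp(2.596 + 0.0402) = 14 m/s.

E[T] ≈ 14 m/s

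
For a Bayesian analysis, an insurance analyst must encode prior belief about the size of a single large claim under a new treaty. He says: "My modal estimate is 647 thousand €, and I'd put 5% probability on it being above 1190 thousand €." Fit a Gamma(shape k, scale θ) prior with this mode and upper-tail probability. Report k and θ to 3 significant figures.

Gamma(k,θ) with k>1 has mode (k−1)θ, so θ = 647/(k−1).
Need P(X < 1190) = 0.95 with θ tied to k this way. Start at k = 2, θ = 647: P(X<1190) ≈ 0.549.
Too low — raise k to concentrate. Iterating converges to k ≈ 8.5.
Then θ = 647/(8.5−1) ≈ 86.3.

k ≈ 8.5, θ ≈ 86.3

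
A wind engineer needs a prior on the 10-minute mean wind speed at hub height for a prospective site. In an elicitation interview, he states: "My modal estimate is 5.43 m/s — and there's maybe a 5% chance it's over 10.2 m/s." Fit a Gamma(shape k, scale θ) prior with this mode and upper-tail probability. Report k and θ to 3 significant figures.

k ≈ 8, θ ≈ 0.776

Gamma(k,θ) with k>1 has mode (k−1)θ, so θ = 5.43/(k−1).
Need P(X < 10.2) = 0.95 with θ tied to k this way. Start at k = 2, θ = 5.43: P(X<10.2) ≈ 0.560.
Too low — raise k to concentrate. Iterating converges to k ≈ 8.
Then θ = 5.43/(8−1) ≈ 0.776.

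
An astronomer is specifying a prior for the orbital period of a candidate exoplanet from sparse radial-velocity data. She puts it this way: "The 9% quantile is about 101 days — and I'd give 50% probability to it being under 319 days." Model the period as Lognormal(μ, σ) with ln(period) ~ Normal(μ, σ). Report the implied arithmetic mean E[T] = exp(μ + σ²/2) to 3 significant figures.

E[T] ≈ 461 days

If T ~ Lognormal(μ,σ) then ln T ~ Normal(μ,σ), so the p-quantile of ln T is μ + z_p·σ.
ln(101) = 4.615 and ln(319) = 5.765; z_{0.09} = -1.341, z_{0.5} = 0.
σ = (5.765 − 4.615)/(0 − (-1.341)) = 0.858.
μ = 4.615 − (-1.341)·0.858 = 5.765.
E[T] = exp(μ + σ²/2) = exp(5.765 + 0.3679) = 461 days.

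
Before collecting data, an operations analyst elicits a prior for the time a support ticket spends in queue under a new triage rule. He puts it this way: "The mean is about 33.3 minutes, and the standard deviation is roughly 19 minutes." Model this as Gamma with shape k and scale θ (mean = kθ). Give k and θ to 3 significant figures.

k ≈ 3.07, θ ≈ 10.8

For Gamma(k, scale θ): mean = kθ, variance = kθ², so CV = 1/√k.
CV = SD/mean = 19/33.3 = 0.5706, hence k = 1/CV² = 3.07.
Then θ = mean/k = 33.3/3.07 = 10.8.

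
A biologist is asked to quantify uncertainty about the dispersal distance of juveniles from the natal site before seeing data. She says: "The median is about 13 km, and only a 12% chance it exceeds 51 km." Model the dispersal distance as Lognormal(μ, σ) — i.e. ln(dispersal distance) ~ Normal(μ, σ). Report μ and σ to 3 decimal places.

If T ~ Lognormal(μ,σ) then ln T ~ Normal(μ,σ), so the p-quantile of ln T is μ + z_p·σ.
ln(13) = 2.565 and ln(51) = 3.932; z_{0.5} = 0, z_{0.88} = 1.175.
σ = (3.932 − 2.565)/(1.175 − (0)) = 1.163.
μ = 2.565 − (0)·1.163 = 2.565.

μ ≈ 2.565, σ ≈ 1.163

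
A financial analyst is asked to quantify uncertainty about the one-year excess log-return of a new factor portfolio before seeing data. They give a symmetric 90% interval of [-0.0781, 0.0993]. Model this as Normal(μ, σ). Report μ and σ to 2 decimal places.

μ = 0.01, σ = 0.05

A symmetric 90% interval runs μ ± z·σ with z = 1.645.
Half-width = 0.0887, so σ = 0.0887/1.645 = 0.05.
μ is the interval midpoint, 0.01.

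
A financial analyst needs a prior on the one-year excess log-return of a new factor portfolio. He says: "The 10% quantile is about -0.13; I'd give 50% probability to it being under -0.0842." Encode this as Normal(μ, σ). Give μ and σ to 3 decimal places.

The p-quantile of Normal(μ,σ) is μ + z_p·σ, with z_{0.1} = -1.282 and z_{0.5} = 0.
Eliminate σ: μ = (z₂·x₁ − z₁·x₂)/(z₂ − z₁) = (0·-0.13 − (-1.282)·-0.0842)/1.282 = -0.084.
Then σ = (x₂ − x₁)/(z₂ − z₁) = (-0.0842 − -0.13)/1.282 = 0.036.

μ = -0.084, σ = 0.036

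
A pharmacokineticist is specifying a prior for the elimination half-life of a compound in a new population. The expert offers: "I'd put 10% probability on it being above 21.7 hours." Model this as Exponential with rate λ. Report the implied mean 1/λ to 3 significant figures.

P(T > 21.7) = e^(−λ·21.7) = 0.1, so λ = −ln(0.1)/21.7 = 0.106.
Mean = 1/λ = 9.42 hours.

mean ≈ 9.42 hours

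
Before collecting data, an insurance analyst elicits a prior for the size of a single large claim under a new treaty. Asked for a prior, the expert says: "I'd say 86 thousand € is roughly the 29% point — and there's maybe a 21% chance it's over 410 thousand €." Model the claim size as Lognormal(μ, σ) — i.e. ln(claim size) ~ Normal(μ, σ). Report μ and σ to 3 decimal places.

μ ≈ 5.090, σ ≈ 1.149

If T ~ Lognormal(μ,σ) then ln T ~ Normal(μ,σ), so the p-quantile of ln T is μ + z_p·σ.
ln(86) = 4.454 and ln(410) = 6.016; z_{0.29} = -0.5534, z_{0.79} = 0.8064.
σ = (6.016 − 4.454)/(0.8064 − (-0.5534)) = 1.149.
μ = 4.454 − (-0.5534)·1.149 = 5.090.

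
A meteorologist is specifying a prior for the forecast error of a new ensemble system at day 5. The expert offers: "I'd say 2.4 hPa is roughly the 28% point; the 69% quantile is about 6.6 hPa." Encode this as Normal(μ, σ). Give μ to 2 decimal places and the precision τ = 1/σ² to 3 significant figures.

μ = 4.67, τ = 0.066

For Normal(μ,σ), the p-quantile is μ + z_p·σ. Here z_{0.28} = -0.5828, z_{0.69} = 0.4959.
So 2.4 = μ − 0.5828σ and 6.6 = μ + 0.4959σ.
Subtracting: σ = (6.6 − 2.4)/(0.4959 − (-0.5828)) = 3.89.
Then μ = 2.4 − (-0.5828)·3.89 = 4.67.
Precision τ = 1/σ² = 1/3.894² = 0.066.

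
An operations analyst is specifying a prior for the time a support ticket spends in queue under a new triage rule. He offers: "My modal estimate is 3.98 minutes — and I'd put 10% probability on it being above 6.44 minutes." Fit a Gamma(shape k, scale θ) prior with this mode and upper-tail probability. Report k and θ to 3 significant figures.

k ≈ 9.12, θ ≈ 0.49

Gamma(k,θ) with k>1 has mode (k−1)θ, so θ = 3.98/(k−1).
Need P(X < 6.44) = 0.9 with θ tied to k this way. Start at k = 2, θ = 3.98: P(X<6.44) ≈ 0.481.
Too low — raise k to concentrate. Iterating converges to k ≈ 9.12.
Then θ = 3.98/(9.12−1) ≈ 0.49.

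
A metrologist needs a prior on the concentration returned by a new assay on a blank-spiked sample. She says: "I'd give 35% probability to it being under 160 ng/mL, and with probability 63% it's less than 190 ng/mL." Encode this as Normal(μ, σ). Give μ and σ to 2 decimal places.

For Normal(μ,σ), the p-quantile is μ + z_p·σ. Here z_{0.35} = -0.3853, z_{0.63} = 0.3319.
So 160 = μ − 0.3853σ and 190 = μ + 0.3319σ.
Subtracting: σ = (190 − 160)/(0.3319 − (-0.3853)) = 41.83.
Then μ = 160 − (-0.3853)·41.83 = 176.12.

μ = 176.12, σ = 41.83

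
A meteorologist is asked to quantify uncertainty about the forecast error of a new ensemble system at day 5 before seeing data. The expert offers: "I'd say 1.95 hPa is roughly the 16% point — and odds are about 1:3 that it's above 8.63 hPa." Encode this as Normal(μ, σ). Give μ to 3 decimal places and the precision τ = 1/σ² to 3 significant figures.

The p-quantile of Normal(μ,σ) is μ + z_p·σ, with z_{0.16} = -0.9945 and z_{0.75} = 0.6745.
Eliminate σ: μ = (z₂·x₁ − z₁·x₂)/(z₂ − z₁) = (0.6745·1.95 − (-0.9945)·8.63)/1.669 = 5.930.
Then σ = (x₂ − x₁)/(z₂ − z₁) = (8.63 − 1.95)/1.669 = 4.003.
Precision τ = 1/σ² = 1/4.003² = 0.0624.

μ = 5.930, τ = 0.0624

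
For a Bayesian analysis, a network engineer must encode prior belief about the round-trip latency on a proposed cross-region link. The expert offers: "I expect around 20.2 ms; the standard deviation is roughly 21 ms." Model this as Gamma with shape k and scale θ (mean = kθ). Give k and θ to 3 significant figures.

k ≈ 0.925, θ ≈ 21.8

For Gamma(k, scale θ): mean = kθ, variance = kθ², so CV = 1/√k.
CV = SD/mean = 21/20.2 = 1.04, hence k = 1/CV² = 0.925.
Then θ = mean/k = 20.2/0.925 = 21.8.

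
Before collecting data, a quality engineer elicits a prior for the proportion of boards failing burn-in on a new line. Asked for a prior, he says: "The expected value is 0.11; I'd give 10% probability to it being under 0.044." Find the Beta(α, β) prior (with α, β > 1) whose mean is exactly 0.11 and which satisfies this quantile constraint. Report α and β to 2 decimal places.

With mean 0.11 fixed, write α = 0.11s, β = 0.89s where s = α+β.
Need P(θ < 0.044) = 0.1 under Beta(0.11s, 0.89s). Normal approximation: (q−m)/√(m(1−m)/s) ≈ z_{0.1} = -1.28, so s ≈ 0.11·0.89·(-1.28)²/(0.044−0.11)² = 36.9.
At s = 36.9: P(θ<0.044) ≈ 0.067. Adjusting to match 0.1 gives s ≈ 28.62.
So α = 0.11·28.62 ≈ 3.15, β = 0.89·28.62 ≈ 25.47.

α ≈ 3.15, β ≈ 25.47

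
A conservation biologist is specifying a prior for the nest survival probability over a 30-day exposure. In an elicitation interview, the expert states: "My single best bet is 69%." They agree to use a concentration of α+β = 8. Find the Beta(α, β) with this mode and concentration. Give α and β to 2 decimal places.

For α,β > 1 the Beta mode is (α−1)/(α+β−2). With α+β = 8, the mode is (α−1)/6.
Set (α−1)/6 = 0.69 → α = 1 + 0.69·6 = 5.14.
β = 8 − α = 2.86.

α = 5.14, β = 2.86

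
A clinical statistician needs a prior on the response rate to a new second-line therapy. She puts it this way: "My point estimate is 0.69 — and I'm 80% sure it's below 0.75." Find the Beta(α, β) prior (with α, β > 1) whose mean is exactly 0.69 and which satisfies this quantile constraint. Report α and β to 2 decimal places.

α ≈ 29.79, β ≈ 13.38

With mean 0.69 fixed, write α = 0.69s, β = 0.31s where s = α+β.
Need P(θ < 0.75) = 0.8 under Beta(0.69s, 0.31s). Normal approximation: (q−m)/√(m(1−m)/s) ≈ z_{0.8} = 0.842, so s ≈ 0.69·0.31·(0.842)²/(0.75−0.69)² = 42.1.
At s = 42.1: P(θ<0.75) ≈ 0.797. Adjusting to match 0.8 gives s ≈ 43.17.
So α = 0.69·43.17 ≈ 29.79, β = 0.31·43.17 ≈ 13.38.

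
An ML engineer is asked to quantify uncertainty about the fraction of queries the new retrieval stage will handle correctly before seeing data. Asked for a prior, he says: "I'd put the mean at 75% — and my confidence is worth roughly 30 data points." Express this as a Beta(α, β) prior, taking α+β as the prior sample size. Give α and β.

α = 22.5, β = 7.5

Under the effective-sample-size interpretation, Beta(α, β) has prior mean α/(α+β) and prior sample size α+β.
So α+β = 30 and α/(α+β) = 0.75, giving α = 0.75·30 = 22.5 and β = 30 − 22.5 = 7.5.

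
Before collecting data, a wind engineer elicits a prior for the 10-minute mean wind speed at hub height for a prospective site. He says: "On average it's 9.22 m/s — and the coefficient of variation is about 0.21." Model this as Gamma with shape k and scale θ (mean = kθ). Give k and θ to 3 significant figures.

k ≈ 22.7, θ ≈ 0.407

For Gamma(k, scale θ): mean = kθ, variance = kθ², so CV = 1/√k.
CV = 0.21, hence k = 1/CV² = 22.7.
Then θ = mean/k = 9.22/22.7 = 0.407.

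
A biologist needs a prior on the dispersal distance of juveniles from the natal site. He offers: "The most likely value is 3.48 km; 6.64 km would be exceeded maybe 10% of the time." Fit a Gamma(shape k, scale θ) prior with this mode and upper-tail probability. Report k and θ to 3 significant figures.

Gamma(k,θ) with k>1 has mode (k−1)θ, so θ = 3.48/(k−1).
Need P(X < 6.64) = 0.9 with θ tied to k this way. Start at k = 2, θ = 3.48: P(X<6.64) ≈ 0.569.
Too low — raise k to concentrate. Iterating converges to k ≈ 5.58.
Then θ = 3.48/(5.58−1) ≈ 0.76.

k ≈ 5.58, θ ≈ 0.76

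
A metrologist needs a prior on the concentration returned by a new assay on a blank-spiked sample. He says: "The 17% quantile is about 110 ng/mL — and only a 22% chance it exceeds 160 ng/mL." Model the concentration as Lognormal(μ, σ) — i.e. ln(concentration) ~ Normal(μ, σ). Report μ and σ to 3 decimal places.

μ ≈ 4.908, σ ≈ 0.217

If T ~ Lognormal(μ,σ) then ln T ~ Normal(μ,σ), so the p-quantile of ln T is μ + z_p·σ.
ln(110) = 4.7 and ln(160) = 5.075; z_{0.17} = -0.9542, z_{0.78} = 0.7722.
σ = (5.075 − 4.7)/(0.7722 − (-0.9542)) = 0.217.
μ = 4.7 − (-0.9542)·0.217 = 4.908.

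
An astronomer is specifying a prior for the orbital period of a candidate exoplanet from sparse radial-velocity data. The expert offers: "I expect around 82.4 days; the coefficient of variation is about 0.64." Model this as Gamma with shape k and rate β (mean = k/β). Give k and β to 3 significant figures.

k ≈ 2.44, β ≈ 0.0296

For Gamma(k, rate β): mean = k/β, variance = k/β², so CV = 1/√k.
CV = 0.64, hence k = 1/CV² = 2.44.
Then β = k/mean = 2.44/82.4 = 0.0296.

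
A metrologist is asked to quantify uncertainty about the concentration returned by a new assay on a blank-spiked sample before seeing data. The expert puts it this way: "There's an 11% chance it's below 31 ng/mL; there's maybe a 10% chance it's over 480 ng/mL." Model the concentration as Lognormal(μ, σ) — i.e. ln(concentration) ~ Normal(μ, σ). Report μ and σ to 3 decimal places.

μ ≈ 4.774, σ ≈ 1.092

If T ~ Lognormal(μ,σ) then ln T ~ Normal(μ,σ), so the p-quantile of ln T is μ + z_p·σ.
ln(31) = 3.434 and ln(480) = 6.174; z_{0.11} = -1.227, z_{0.9} = 1.282.
σ = (6.174 − 3.434)/(1.282 − (-1.227)) = 1.092.
μ = 3.434 − (-1.227)·1.092 = 4.774.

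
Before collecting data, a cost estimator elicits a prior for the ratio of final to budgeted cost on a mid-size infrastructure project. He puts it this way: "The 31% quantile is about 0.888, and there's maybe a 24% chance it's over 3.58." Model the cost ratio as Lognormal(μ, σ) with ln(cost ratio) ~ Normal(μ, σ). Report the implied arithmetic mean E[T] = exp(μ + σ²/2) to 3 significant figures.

E[T] ≈ 3.09

If T ~ Lognormal(μ,σ) then ln T ~ Normal(μ,σ), so the p-quantile of ln T is μ + z_p·σ.
ln(0.888) = -0.1188 and ln(3.58) = 1.275; z_{0.31} = -0.4959, z_{0.76} = 0.7063.
σ = (1.275 − -0.1188)/(0.7063 − (-0.4959)) = 1.160.
μ = -0.1188 − (-0.4959)·1.160 = 0.456.
E[T] = exp(μ + σ²/2) = exp(0.456 + 0.6725) = 3.09.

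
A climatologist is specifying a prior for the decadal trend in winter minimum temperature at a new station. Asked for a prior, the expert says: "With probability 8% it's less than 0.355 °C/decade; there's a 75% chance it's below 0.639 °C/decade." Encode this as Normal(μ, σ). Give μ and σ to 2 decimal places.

μ = 0.55, σ = 0.14

The p-quantile of Normal(μ,σ) is μ + z_p·σ, with z_{0.08} = -1.405 and z_{0.75} = 0.6745.
Eliminate σ: μ = (z₂·x₁ − z₁·x₂)/(z₂ − z₁) = (0.6745·0.355 − (-1.405)·0.639)/2.08 = 0.55.
Then σ = (x₂ − x₁)/(z₂ − z₁) = (0.639 − 0.355)/2.08 = 0.14.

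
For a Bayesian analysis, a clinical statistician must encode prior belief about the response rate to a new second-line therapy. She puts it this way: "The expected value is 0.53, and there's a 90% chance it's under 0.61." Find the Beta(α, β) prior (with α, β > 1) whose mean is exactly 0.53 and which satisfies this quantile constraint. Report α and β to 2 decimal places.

With mean 0.53 fixed, write α = 0.53s, β = 0.47s where s = α+β.
Need P(θ < 0.61) = 0.9 under Beta(0.53s, 0.47s). Normal approximation: (q−m)/√(m(1−m)/s) ≈ z_{0.9} = 1.28, so s ≈ 0.53·0.47·(1.28)²/(0.61−0.53)² = 63.9.
At s = 63.9: P(θ<0.61) ≈ 0.901. Adjusting to match 0.9 gives s ≈ 63.26.
So α = 0.53·63.26 ≈ 33.53, β = 0.47·63.26 ≈ 29.73.

α ≈ 33.53, β ≈ 29.73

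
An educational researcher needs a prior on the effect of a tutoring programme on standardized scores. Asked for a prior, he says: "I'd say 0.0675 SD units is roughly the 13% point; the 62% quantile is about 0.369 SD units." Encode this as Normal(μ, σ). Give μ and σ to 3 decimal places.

For Normal(μ,σ), the p-quantile is μ + z_p·σ. Here z_{0.13} = -1.126, z_{0.62} = 0.3055.
So 0.0675 = μ − 1.126σ and 0.369 = μ + 0.3055σ.
Subtracting: σ = (0.369 − 0.0675)/(0.3055 − (-1.126)) = 0.211.
Then μ = 0.0675 − (-1.126)·0.211 = 0.305.

μ = 0.305, σ = 0.211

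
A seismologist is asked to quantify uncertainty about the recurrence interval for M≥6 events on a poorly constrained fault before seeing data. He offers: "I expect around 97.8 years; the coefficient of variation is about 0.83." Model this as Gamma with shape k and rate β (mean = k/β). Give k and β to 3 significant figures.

k ≈ 1.45, β ≈ 0.0148

For Gamma(k, rate β): mean = k/β, variance = k/β², so CV = 1/√k.
CV = 0.83, hence k = 1/CV² = 1.45.
Then β = k/mean = 1.45/97.8 = 0.0148.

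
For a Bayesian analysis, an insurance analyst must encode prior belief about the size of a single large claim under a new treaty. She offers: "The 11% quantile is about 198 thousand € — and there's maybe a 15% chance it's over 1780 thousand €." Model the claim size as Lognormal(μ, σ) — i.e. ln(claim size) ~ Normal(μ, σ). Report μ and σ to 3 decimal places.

μ ≈ 6.479, σ ≈ 0.970

If T ~ Lognormal(μ,σ) then ln T ~ Normal(μ,σ), so the p-quantile of ln T is μ + z_p·σ.
ln(198) = 5.288 and ln(1780) = 7.484; z_{0.11} = -1.227, z_{0.85} = 1.036.
σ = (7.484 − 5.288)/(1.036 − (-1.227)) = 0.970.
μ = 5.288 − (-1.227)·0.970 = 6.479.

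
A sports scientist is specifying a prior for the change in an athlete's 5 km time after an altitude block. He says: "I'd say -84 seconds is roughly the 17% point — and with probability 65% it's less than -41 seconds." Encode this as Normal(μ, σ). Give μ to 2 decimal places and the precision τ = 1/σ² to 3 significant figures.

μ = -53.37, τ = 0.00097

The p-quantile of Normal(μ,σ) is μ + z_p·σ, with z_{0.17} = -0.9542 and z_{0.65} = 0.3853.
Eliminate σ: μ = (z₂·x₁ − z₁·x₂)/(z₂ − z₁) = (0.3853·-84 − (-0.9542)·-41)/1.339 = -53.37.
Then σ = (x₂ − x₁)/(z₂ − z₁) = (-41 − -84)/1.339 = 32.10.
Precision τ = 1/σ² = 1/32.1² = 0.00097.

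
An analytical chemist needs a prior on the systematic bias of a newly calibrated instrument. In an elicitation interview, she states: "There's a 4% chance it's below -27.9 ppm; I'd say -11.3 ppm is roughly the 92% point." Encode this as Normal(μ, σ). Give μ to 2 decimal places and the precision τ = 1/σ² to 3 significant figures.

μ = -18.69, τ = 0.0361

For Normal(μ,σ), the p-quantile is μ + z_p·σ. Here z_{0.04} = -1.751, z_{0.92} = 1.405.
So -27.9 = μ − 1.751σ and -11.3 = μ + 1.405σ.
Subtracting: σ = (-11.3 − -27.9)/(1.405 − (-1.751)) = 5.26.
Then μ = -27.9 − (-1.751)·5.26 = -18.69.
Precision τ = 1/σ² = 1/5.26² = 0.0361.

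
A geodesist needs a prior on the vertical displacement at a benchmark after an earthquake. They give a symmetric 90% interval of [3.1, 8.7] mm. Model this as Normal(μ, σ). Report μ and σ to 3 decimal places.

A symmetric 90% interval runs μ ± z·σ with z = 1.645.
Half-width = 2.8, so σ = 2.8/1.645 = 1.702.
μ is the interval midpoint, 5.900.

μ = 5.900, σ = 1.702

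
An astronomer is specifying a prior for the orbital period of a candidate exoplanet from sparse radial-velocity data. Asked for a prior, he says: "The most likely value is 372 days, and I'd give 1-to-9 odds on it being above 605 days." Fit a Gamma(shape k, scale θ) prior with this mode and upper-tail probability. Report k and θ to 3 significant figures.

k ≈ 8.96, θ ≈ 46.7

Gamma(k,θ) with k>1 has mode (k−1)θ, so θ = 372/(k−1).
Need P(X < 605) = 0.9 with θ tied to k this way. Start at k = 2, θ = 372: P(X<605) ≈ 0.484.
Too low — raise k to concentrate. Iterating converges to k ≈ 8.96.
Then θ = 372/(8.96−1) ≈ 46.7.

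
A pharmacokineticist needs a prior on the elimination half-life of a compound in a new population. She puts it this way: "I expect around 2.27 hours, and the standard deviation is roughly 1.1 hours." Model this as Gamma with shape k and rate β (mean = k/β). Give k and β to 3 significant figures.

For Gamma(k, rate β): mean = k/β, variance = k/β², so CV = 1/√k.
CV = SD/mean = 1.1/2.27 = 0.4846, hence k = 1/CV² = 4.26.
Then β = k/mean = 4.26/2.27 = 1.88.

k ≈ 4.26, β ≈ 1.88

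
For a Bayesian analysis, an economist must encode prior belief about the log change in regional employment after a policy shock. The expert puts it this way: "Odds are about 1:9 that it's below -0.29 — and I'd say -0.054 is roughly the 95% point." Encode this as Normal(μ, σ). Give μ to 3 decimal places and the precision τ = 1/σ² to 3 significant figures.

The p-quantile of Normal(μ,σ) is μ + z_p·σ, with z_{0.1} = -1.282 and z_{0.95} = 1.645.
Eliminate σ: μ = (z₂·x₁ − z₁·x₂)/(z₂ − z₁) = (1.645·-0.29 − (-1.282)·-0.054)/2.926 = -0.187.
Then σ = (x₂ − x₁)/(z₂ − z₁) = (-0.054 − -0.29)/2.926 = 0.081.
Precision τ = 1/σ² = 1/0.08065² = 154.

μ = -0.187, τ = 154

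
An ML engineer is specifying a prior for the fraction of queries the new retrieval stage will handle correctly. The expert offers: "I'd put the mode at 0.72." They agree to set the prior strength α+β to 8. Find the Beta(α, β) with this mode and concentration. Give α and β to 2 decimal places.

α = 5.32, β = 2.68

For α,β > 1 the Beta mode is (α−1)/(α+β−2). With α+β = 8, the mode is (α−1)/6.
Set (α−1)/6 = 0.72 → α = 1 + 0.72·6 = 5.32.
β = 8 − α = 2.68.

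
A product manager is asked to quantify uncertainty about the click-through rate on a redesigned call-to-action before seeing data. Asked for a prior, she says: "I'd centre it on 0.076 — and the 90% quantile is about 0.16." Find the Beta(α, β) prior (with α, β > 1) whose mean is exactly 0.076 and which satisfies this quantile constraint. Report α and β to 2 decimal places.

α ≈ 1.34, β ≈ 16.32

With mean 0.076 fixed, write α = 0.076s, β = 0.924s where s = α+β.
Need P(θ < 0.16) = 0.9 under Beta(0.076s, 0.924s). Normal approximation: (q−m)/√(m(1−m)/s) ≈ z_{0.9} = 1.28, so s ≈ 0.076·0.924·(1.28)²/(0.16−0.076)² = 16.3.
At s = 16.3: P(θ<0.16) ≈ 0.895. Adjusting to match 0.9 gives s ≈ 17.66.
So α = 0.076·17.66 ≈ 1.34, β = 0.924·17.66 ≈ 16.32.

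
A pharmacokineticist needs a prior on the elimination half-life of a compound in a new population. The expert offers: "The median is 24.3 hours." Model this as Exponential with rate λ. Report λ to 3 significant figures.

λ ≈ 0.0285

Exponential median = ln 2 / λ, so λ = ln 2 / 24.3 = 0.0285.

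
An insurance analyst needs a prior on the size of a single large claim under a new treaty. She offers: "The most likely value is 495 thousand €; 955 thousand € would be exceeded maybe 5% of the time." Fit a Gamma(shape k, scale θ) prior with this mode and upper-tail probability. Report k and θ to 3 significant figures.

Gamma(k,θ) with k>1 has mode (k−1)θ, so θ = 495/(k−1).
Need P(X < 955) = 0.95 with θ tied to k this way. Start at k = 2, θ = 495: P(X<955) ≈ 0.575.
Too low — raise k to concentrate. Iterating converges to k ≈ 7.43.
Then θ = 495/(7.43−1) ≈ 77.

k ≈ 7.43, θ ≈ 77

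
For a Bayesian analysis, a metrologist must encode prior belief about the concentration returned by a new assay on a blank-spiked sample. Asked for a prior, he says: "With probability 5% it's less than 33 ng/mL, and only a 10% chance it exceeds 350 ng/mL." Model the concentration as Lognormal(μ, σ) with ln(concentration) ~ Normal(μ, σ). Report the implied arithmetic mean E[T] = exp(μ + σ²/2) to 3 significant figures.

If T ~ Lognormal(μ,σ) then ln T ~ Normal(μ,σ), so the p-quantile of ln T is μ + z_p·σ.
ln(33) = 3.497 and ln(350) = 5.858; z_{0.05} = -1.645, z_{0.9} = 1.282.
σ = (5.858 − 3.497)/(1.282 − (-1.645)) = 0.807.
μ = 3.497 − (-1.645)·0.807 = 4.824.
E[T] = exp(μ + σ²/2) = exp(4.824 + 0.3256) = 172 ng/mL.

E[T] ≈ 172 ng/mL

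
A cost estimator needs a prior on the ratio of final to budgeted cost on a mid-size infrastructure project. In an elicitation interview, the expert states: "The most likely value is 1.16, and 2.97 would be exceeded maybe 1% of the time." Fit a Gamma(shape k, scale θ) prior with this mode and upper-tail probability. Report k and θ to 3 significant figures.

Gamma(k,θ) with k>1 has mode (k−1)θ, so θ = 1.16/(k−1).
Need P(X < 2.97) = 0.99 with θ tied to k this way. Start at k = 2, θ = 1.16: P(X<2.97) ≈ 0.725.
Too low — raise k to concentrate. Iterating converges to k ≈ 6.28.
Then θ = 1.16/(6.28−1) ≈ 0.22.

k ≈ 6.28, θ ≈ 0.22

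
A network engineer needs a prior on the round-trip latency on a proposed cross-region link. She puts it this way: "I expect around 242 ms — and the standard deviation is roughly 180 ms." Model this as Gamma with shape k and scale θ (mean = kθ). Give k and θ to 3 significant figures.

k ≈ 1.81, θ ≈ 134

For Gamma(k, scale θ): mean = kθ, variance = kθ², so CV = 1/√k.
CV = SD/mean = 180/242 = 0.7438, hence k = 1/CV² = 1.81.
Then θ = mean/k = 242/1.81 = 134.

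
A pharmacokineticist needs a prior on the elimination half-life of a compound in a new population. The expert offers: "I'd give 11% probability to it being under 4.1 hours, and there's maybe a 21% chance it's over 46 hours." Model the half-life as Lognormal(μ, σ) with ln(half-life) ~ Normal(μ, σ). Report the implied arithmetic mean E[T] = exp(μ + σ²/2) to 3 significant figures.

E[T] ≈ 35.8 hours

If T ~ Lognormal(μ,σ) then ln T ~ Normal(μ,σ), so the p-quantile of ln T is μ + z_p·σ.
ln(4.1) = 1.411 and ln(46) = 3.829; z_{0.11} = -1.227, z_{0.79} = 0.8064.
σ = (3.829 − 1.411)/(0.8064 − (-1.227)) = 1.189.
μ = 1.411 − (-1.227)·1.189 = 2.870.
E[T] = exp(μ + σ²/2) = exp(2.870 + 0.7071) = 35.8 hours.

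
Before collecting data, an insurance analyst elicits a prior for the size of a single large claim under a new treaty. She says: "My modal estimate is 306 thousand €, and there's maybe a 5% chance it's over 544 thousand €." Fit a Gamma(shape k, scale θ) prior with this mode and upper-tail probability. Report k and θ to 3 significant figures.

k ≈ 9.42, θ ≈ 36.3

Gamma(k,θ) with k>1 has mode (k−1)θ, so θ = 306/(k−1).
Need P(X < 544) = 0.95 with θ tied to k this way. Start at k = 2, θ = 306: P(X<544) ≈ 0.531.
Too low — raise k to concentrate. Iterating converges to k ≈ 9.42.
Then θ = 306/(9.42−1) ≈ 36.3.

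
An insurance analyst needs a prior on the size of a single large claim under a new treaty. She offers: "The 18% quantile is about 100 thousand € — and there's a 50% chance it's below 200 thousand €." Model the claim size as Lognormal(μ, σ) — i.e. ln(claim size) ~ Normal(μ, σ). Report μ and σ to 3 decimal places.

If T ~ Lognormal(μ,σ) then ln T ~ Normal(μ,σ), so the p-quantile of ln T is μ + z_p·σ.
ln(100) = 4.605 and ln(200) = 5.298; z_{0.18} = -0.9154, z_{0.5} = 0.
σ = (5.298 − 4.605)/(0 − (-0.9154)) = 0.757.
μ = 4.605 − (-0.9154)·0.757 = 5.298.

μ ≈ 5.298, σ ≈ 0.757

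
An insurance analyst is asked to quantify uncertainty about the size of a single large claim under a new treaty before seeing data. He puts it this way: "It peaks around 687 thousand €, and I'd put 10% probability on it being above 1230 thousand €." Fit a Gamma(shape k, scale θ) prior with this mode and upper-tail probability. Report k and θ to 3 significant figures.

k ≈ 6.61, θ ≈ 122

Gamma(k,θ) with k>1 has mode (k−1)θ, so θ = 687/(k−1).
Need P(X < 1230) = 0.9 with θ tied to k this way. Start at k = 2, θ = 687: P(X<1230) ≈ 0.534.
Too low — raise k to concentrate. Iterating converges to k ≈ 6.61.
Then θ = 687/(6.61−1) ≈ 122.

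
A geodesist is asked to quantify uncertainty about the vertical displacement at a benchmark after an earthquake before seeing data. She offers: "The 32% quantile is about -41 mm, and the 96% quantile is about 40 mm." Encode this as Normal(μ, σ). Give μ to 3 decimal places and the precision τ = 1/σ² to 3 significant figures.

μ = -23.923, τ = 0.00075

For Normal(μ,σ), the p-quantile is μ + z_p·σ. Here z_{0.32} = -0.4677, z_{0.96} = 1.751.
So -41 = μ − 0.4677σ and 40 = μ + 1.751σ.
Subtracting: σ = (40 − -41)/(1.751 − (-0.4677)) = 36.513.
Then μ = -41 − (-0.4677)·36.513 = -23.923.
Precision τ = 1/σ² = 1/36.51² = 0.00075.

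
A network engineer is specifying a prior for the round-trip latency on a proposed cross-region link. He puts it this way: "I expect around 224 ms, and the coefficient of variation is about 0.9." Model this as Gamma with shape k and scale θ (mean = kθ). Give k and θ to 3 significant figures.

For Gamma(k, scale θ): mean = kθ, variance = kθ², so CV = 1/√k.
CV = 0.9, hence k = 1/CV² = 1.23.
Then θ = mean/k = 224/1.23 = 181.

k ≈ 1.23, θ ≈ 181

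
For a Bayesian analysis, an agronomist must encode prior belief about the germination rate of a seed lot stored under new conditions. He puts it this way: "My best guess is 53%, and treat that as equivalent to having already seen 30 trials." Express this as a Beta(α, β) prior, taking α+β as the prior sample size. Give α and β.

Under the effective-sample-size interpretation, Beta(α, β) has prior mean α/(α+β) and prior sample size α+β.
So α+β = 30 and α/(α+β) = 0.53, giving α = 0.53·30 = 15.9 and β = 30 − 15.9 = 14.1.

α = 15.9, β = 14.1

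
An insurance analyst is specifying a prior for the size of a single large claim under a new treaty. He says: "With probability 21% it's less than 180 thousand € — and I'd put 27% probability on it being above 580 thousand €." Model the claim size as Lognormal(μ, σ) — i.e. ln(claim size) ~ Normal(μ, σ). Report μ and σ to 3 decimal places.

If T ~ Lognormal(μ,σ) then ln T ~ Normal(μ,σ), so the p-quantile of ln T is μ + z_p·σ.
ln(180) = 5.193 and ln(580) = 6.363; z_{0.21} = -0.8064, z_{0.73} = 0.6128.
σ = (6.363 − 5.193)/(0.6128 − (-0.8064)) = 0.824.
μ = 5.193 − (-0.8064)·0.824 = 5.858.

μ ≈ 5.858, σ ≈ 0.824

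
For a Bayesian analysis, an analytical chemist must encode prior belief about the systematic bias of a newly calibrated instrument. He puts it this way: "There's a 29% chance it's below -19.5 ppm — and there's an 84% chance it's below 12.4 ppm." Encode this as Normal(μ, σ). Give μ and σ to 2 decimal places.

The p-quantile of Normal(μ,σ) is μ + z_p·σ, with z_{0.29} = -0.5534 and z_{0.84} = 0.9945.
Eliminate σ: μ = (z₂·x₁ − z₁·x₂)/(z₂ − z₁) = (0.9945·-19.5 − (-0.5534)·12.4)/1.548 = -8.10.
Then σ = (x₂ − x₁)/(z₂ − z₁) = (12.4 − -19.5)/1.548 = 20.61.

μ = -8.10, σ = 20.61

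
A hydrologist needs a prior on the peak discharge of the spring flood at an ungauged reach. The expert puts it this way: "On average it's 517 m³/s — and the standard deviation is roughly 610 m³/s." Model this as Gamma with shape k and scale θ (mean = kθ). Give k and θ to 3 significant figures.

k ≈ 0.718, θ ≈ 720

For Gamma(k, scale θ): mean = kθ, variance = kθ², so CV = 1/√k.
CV = SD/mean = 610/517 = 1.18, hence k = 1/CV² = 0.718.
Then θ = mean/k = 517/0.718 = 720.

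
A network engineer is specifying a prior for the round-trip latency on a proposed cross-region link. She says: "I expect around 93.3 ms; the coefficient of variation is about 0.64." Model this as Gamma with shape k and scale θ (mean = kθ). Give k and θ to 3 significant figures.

For Gamma(k, scale θ): mean = kθ, variance = kθ², so CV = 1/√k.
CV = 0.64, hence k = 1/CV² = 2.44.
Then θ = mean/k = 93.3/2.44 = 38.2.

k ≈ 2.44, θ ≈ 38.2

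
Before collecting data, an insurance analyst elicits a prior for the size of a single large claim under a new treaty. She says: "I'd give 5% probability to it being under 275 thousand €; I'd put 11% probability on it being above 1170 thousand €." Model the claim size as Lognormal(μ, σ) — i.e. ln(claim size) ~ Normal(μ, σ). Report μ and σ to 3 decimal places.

μ ≈ 6.446, σ ≈ 0.504

If T ~ Lognormal(μ,σ) then ln T ~ Normal(μ,σ), so the p-quantile of ln T is μ + z_p·σ.
ln(275) = 5.617 and ln(1170) = 7.065; z_{0.05} = -1.645, z_{0.89} = 1.227.
σ = (7.065 − 5.617)/(1.227 − (-1.645)) = 0.504.
μ = 5.617 − (-1.645)·0.504 = 6.446.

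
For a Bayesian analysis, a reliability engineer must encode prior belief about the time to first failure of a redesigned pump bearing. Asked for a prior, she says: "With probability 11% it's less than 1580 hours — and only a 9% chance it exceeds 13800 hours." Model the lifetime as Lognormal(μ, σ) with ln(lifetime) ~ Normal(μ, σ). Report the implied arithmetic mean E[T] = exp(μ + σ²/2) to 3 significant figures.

If T ~ Lognormal(μ,σ) then ln T ~ Normal(μ,σ), so the p-quantile of ln T is μ + z_p·σ.
ln(1580) = 7.365 and ln(13800) = 9.532; z_{0.11} = -1.227, z_{0.91} = 1.341.
σ = (9.532 − 7.365)/(1.341 − (-1.227)) = 0.844.
μ = 7.365 − (-1.227)·0.844 = 8.401.
E[T] = exp(μ + σ²/2) = exp(8.401 + 0.3563) = 6350 hours.

E[T] ≈ 6350 hours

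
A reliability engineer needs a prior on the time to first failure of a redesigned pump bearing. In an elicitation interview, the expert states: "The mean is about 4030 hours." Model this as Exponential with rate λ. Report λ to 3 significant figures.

Exponential mean = 1/λ, so λ = 1/4030.0 = 0.000248.

λ ≈ 0.000248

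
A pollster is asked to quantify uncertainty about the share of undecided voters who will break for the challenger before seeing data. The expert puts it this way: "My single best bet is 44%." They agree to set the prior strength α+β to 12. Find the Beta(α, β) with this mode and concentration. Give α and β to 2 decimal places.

For α,β > 1 the Beta mode is (α−1)/(α+β−2). With α+β = 12, the mode is (α−1)/10.
Set (α−1)/10 = 0.44 → α = 1 + 0.44·10 = 5.40.
β = 12 − α = 6.60.

α = 5.40, β = 6.60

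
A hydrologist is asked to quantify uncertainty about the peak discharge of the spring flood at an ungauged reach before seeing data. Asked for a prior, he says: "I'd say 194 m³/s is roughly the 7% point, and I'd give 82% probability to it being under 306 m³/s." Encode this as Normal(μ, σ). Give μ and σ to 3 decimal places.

For Normal(μ,σ), the p-quantile is μ + z_p·σ. Here z_{0.07} = -1.476, z_{0.82} = 0.9154.
So 194 = μ − 1.476σ and 306 = μ + 0.9154σ.
Subtracting: σ = (306 − 194)/(0.9154 − (-1.476)) = 46.839.
Then μ = 194 − (-1.476)·46.839 = 263.125.

μ = 263.125, σ = 46.839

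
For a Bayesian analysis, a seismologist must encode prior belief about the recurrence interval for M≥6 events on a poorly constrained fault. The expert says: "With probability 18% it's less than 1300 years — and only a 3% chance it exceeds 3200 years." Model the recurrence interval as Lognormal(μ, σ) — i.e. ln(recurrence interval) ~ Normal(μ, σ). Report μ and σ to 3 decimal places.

μ ≈ 7.465, σ ≈ 0.322

If T ~ Lognormal(μ,σ) then ln T ~ Normal(μ,σ), so the p-quantile of ln T is μ + z_p·σ.
ln(1300) = 7.17 and ln(3200) = 8.071; z_{0.18} = -0.9154, z_{0.97} = 1.881.
σ = (8.071 − 7.17)/(1.881 − (-0.9154)) = 0.322.
μ = 7.17 − (-0.9154)·0.322 = 7.465.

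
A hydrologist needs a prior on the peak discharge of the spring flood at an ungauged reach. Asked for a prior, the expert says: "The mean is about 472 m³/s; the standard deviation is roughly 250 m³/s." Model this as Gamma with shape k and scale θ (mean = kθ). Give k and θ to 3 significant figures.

For Gamma(k, scale θ): mean = kθ, variance = kθ², so CV = 1/√k.
CV = SD/mean = 250/472 = 0.5297, hence k = 1/CV² = 3.56.
Then θ = mean/k = 472/3.56 = 132.

k ≈ 3.56, θ ≈ 132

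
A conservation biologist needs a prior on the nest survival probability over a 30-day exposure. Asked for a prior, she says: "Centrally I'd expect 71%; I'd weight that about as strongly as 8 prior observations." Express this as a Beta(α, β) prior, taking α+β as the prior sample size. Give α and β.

α = 5.68, β = 2.32

Under the effective-sample-size interpretation, Beta(α, β) has prior mean α/(α+β) and prior sample size α+β.
So α+β = 8 and α/(α+β) = 0.71, giving α = 0.71·8 = 5.68 and β = 8 − 5.68 = 2.32.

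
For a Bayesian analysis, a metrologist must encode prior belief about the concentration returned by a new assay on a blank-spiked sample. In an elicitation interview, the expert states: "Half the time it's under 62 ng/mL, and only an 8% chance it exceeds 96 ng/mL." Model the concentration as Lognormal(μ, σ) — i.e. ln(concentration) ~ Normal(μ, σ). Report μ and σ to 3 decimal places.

If T ~ Lognormal(μ,σ) then ln T ~ Normal(μ,σ), so the p-quantile of ln T is μ + z_p·σ.
ln(62) = 4.127 and ln(96) = 4.564; z_{0.5} = 0, z_{0.92} = 1.405.
σ = (4.564 − 4.127)/(1.405 − (0)) = 0.311.
μ = 4.127 − (0)·0.311 = 4.127.

μ ≈ 4.127, σ ≈ 0.311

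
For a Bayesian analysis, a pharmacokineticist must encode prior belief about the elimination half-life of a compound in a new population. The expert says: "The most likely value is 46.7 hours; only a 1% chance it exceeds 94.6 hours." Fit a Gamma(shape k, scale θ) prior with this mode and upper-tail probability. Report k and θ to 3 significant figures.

k ≈ 10.8, θ ≈ 4.75

Gamma(k,θ) with k>1 has mode (k−1)θ, so θ = 46.7/(k−1).
Need P(X < 94.6) = 0.99 with θ tied to k this way. Start at k = 2, θ = 46.7: P(X<94.6) ≈ 0.601.
Too low — raise k to concentrate. Iterating converges to k ≈ 10.8.
Then θ = 46.7/(10.8−1) ≈ 4.75.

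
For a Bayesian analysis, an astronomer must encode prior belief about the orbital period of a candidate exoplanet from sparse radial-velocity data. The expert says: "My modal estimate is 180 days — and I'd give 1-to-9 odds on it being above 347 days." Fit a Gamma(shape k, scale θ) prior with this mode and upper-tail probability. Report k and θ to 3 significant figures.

k ≈ 5.44, θ ≈ 40.5

Gamma(k,θ) with k>1 has mode (k−1)θ, so θ = 180/(k−1).
Need P(X < 347) = 0.9 with θ tied to k this way. Start at k = 2, θ = 180: P(X<347) ≈ 0.574.
Too low — raise k to concentrate. Iterating converges to k ≈ 5.44.
Then θ = 180/(5.44−1) ≈ 40.5.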